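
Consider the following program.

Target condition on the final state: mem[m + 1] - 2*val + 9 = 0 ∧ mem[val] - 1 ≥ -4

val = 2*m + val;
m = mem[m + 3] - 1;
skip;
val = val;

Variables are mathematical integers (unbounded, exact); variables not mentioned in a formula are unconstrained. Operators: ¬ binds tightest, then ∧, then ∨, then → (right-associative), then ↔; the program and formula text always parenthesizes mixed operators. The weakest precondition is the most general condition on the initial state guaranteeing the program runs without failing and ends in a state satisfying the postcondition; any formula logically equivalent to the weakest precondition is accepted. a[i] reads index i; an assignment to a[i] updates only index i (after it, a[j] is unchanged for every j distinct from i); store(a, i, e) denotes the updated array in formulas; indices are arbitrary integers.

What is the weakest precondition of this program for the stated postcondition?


Working backward. After the program, the postcondition mem[m + 1] - 2*val + 9 = 0 ∧ mem[val] - 1 ≥ -4 must hold; in canonical form it is mem[m + 1] = 2*val - 9 ∧ mem[val] ≥ -3.
Before val := val: mem[m + 1] = 2*val - 9 ∧ mem[val] ≥ -3
Before skip: mem[m + 1] = 2*val - 9 ∧ mem[val] ≥ -3
Before m := mem[m + 3] - 1: mem[mem[m + 3]] = 2*val - 9 ∧ mem[val] ≥ -3
Before val := 2*m + val: mem[mem[m + 3]] = 4*m + 2*val - 9 ∧ mem[2*m + val] ≥ -3
Answer: WP = mem[mem[m + 3]] = 4*m + 2*val - 9 ∧ mem[2*m + val] ≥ -3


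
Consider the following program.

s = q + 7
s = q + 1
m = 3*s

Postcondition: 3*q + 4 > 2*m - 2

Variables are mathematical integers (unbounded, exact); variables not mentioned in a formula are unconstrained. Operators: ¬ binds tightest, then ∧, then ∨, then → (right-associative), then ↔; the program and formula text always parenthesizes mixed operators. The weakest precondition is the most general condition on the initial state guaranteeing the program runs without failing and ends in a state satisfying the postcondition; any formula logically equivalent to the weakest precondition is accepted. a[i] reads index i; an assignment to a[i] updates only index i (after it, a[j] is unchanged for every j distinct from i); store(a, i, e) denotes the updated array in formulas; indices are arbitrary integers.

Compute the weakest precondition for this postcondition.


Working backward. After the program, the postcondition 3*q + 4 > 2*m - 2 must hold; in canonical form it is 3*q > 2*m - 6.
Before m := 3*s: 3*q > 6*s - 6
Before s := q + 1: 3*q < 0
Before s := q + 7: 3*q < 0
Answer: WP = 3*q < 0


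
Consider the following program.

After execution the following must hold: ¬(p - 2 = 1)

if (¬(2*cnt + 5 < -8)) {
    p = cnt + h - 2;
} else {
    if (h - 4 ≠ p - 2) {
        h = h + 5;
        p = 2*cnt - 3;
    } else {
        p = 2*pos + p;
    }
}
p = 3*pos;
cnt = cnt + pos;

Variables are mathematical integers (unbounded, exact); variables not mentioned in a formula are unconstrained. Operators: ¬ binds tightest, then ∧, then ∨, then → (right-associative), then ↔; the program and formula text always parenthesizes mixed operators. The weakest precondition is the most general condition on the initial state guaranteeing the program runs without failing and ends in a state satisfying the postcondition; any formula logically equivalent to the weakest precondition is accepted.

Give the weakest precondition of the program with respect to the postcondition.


Working backward. After the program, the postcondition ¬(p - 2 = 1) must hold; in canonical form it is ¬(p = 3).
Before cnt := cnt + pos: ¬(p = 3)
Before p := 3*pos: ¬(3*pos = 3)
Then branch requires ¬(3*pos = 3); else branch requires (h ≠ p + 2 → (¬(3*pos = 3))) ∧ ((¬(h ≠ p + 2)) → (¬(3*pos = 3))).
Before the if: ((¬(2*cnt < -13)) → (¬(3*pos = 3))) ∧ (2*cnt < -13 → ((h ≠ p + 2 → (¬(3*pos = 3))) ∧ ((¬(h ≠ p + 2)) → (¬(3*pos = 3)))))
Answer: WP = ((¬(2*cnt < -13)) → (¬(3*pos = 3))) ∧ (2*cnt < -13 → ((h ≠ p + 2 → (¬(3*pos = 3))) ∧ ((¬(h ≠ p + 2)) → (¬(3*pos = 3)))))


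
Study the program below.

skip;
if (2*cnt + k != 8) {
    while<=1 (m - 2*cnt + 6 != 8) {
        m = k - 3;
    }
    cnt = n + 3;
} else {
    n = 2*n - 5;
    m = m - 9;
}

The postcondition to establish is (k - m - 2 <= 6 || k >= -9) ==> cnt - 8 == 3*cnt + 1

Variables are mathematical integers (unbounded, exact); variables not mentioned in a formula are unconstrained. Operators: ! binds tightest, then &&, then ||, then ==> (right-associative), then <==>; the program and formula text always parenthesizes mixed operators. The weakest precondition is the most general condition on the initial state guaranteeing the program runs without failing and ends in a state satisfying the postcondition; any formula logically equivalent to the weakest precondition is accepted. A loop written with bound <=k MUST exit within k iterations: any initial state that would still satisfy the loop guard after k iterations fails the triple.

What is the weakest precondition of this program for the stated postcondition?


Working backward. After the program, the postcondition (k - m - 2 <= 6 || k >= -9) ==> cnt - 8 == 3*cnt + 1 must hold; in canonical form it is (k <= m + 8 || k >= -9) ==> 2*cnt == -9.
Then branch requires (m != 2*cnt + 2 ==> ((!(k != 2*cnt + 5)) && 2*n == -15)) && ((!(m != 2*cnt + 2)) ==> ((k <= m + 8 || k >= -9) ==> 2*n == -15)); else branch requires (k <= m - 1 || k >= -9) ==> 2*cnt == -9.
Before the if: (2*cnt + k != 8 ==> ((m != 2*cnt + 2 ==> ((!(k != 2*cnt + 5)) && 2*n == -15)) && ((!(m != 2*cnt + 2)) ==> ((k <= m + 8 || k >= -9) ==> 2*n == -15)))) && ((!(2*cnt + k != 8)) ==> ((k <= m - 1 || k >= -9) ==> 2*cnt == -9))
Before skip: (2*cnt + k != 8 ==> ((m != 2*cnt + 2 ==> ((!(k != 2*cnt + 5)) && 2*n == -15)) && ((!(m != 2*cnt + 2)) ==> ((k <= m + 8 || k >= -9) ==> 2*n == -15)))) && ((!(2*cnt + k != 8)) ==> ((k <= m - 1 || k >= -9) ==> 2*cnt == -9))
Answer: WP = (2*cnt + k != 8 ==> ((m != 2*cnt + 2 ==> ((!(k != 2*cnt + 5)) && 2*n == -15)) && ((!(m != 2*cnt + 2)) ==> ((k <= m + 8 || k >= -9) ==> 2*n == -15)))) && ((!(2*cnt + k != 8)) ==> ((k <= m - 1 || k >= -9) ==> 2*cnt == -9))


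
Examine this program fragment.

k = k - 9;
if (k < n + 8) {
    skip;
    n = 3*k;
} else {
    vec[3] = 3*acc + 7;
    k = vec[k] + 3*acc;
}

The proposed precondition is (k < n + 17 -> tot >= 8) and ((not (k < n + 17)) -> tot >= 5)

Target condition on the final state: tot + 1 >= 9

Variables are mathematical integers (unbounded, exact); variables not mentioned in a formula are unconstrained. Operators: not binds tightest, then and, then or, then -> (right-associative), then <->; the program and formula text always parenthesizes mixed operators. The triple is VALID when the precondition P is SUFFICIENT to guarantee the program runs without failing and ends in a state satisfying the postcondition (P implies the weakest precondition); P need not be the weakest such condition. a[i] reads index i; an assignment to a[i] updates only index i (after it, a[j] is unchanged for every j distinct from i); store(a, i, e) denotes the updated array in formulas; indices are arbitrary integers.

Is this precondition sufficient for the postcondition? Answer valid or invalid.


Working backward. After the program, the postcondition tot + 1 >= 9 must hold; in canonical form it is tot >= 8.
Then branch requires tot >= 8; else branch requires tot >= 8.
Before the if: (k < n + 8 -> tot >= 8) and ((not (k < n + 8)) -> tot >= 8)
Before k := k - 9: (k < n + 17 -> tot >= 8) and ((not (k < n + 17)) -> tot >= 8)
The weakest precondition is (k < n + 17 -> tot >= 8) and ((not (k < n + 17)) -> tot >= 8).
Check whether (k < n + 17 -> tot >= 8) and ((not (k < n + 17)) -> tot >= 5) implies it.
Countermodel: at the initial state k = 17, n = 0, tot = 5, the precondition holds but the weakest precondition fails.
Answer: invalid


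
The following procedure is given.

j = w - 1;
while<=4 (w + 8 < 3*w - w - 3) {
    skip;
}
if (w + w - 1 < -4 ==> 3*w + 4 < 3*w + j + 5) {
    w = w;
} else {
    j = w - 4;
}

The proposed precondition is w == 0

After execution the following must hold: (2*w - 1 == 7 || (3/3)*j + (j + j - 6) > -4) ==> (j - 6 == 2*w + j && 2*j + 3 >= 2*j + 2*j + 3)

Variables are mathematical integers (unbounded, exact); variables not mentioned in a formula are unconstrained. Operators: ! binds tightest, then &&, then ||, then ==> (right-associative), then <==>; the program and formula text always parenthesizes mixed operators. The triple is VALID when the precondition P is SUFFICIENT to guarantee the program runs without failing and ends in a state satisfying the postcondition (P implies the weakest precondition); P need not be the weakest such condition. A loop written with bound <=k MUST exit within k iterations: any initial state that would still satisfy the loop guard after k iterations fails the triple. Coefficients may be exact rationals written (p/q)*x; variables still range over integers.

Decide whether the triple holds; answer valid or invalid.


Working backward. After the program, the postcondition (2*w - 1 == 7 || (3/3)*j + (j + j - 6) > -4) ==> (j - 6 == 2*w + j && 2*j + 3 >= 2*j + 2*j + 3) must hold; in canonical form it is (2*w == 8 || 3*j > 2) ==> (2*w == -6 && 2*j <= 0).
Then branch requires (2*w == 8 || 3*j > 2) ==> (2*w == -6 && 2*j <= 0); else branch requires (2*w == 8 || 3*w > 14) ==> (2*w == -6 && 2*w <= 8).
Before the if: ((2*w < -3 ==> j > -1) ==> ((2*w == 8 || 3*j > 2) ==> (2*w == -6 && 2*j <= 0))) && ((!(2*w < -3 ==> j > -1)) ==> ((2*w == 8 || 3*w > 14) ==> (2*w == -6 && 2*w <= 8)))
Before the loop (bound <=4), unroll the exhaustion recursion (WP_0 = exit-now case; WP_j = one more guarded iteration, up to j = 4):
  WP_0: (!(w > 11)) && ((2*w < -3 ==> j > -1) ==> ((2*w == 8 || 3*j > 2) ==> (2*w == -6 && 2*j <= 0))) && ((!(2*w < -3 ==> j > -1)) ==> ((2*w == 8 || 3*w > 14) ==> (2*w == -6 && 2*w <= 8)))
  WP_1: (w > 11 ==> ((!(w > 11)) && ((2*w < -3 ==> j > -1) ==> ((2*w == 8 || 3*j > 2) ==> (2*w == -6 && 2*j <= 0))) && ((!(2*w < -3 ==> j > -1)) ==> ((2*w == 8 || 3*w > 14) ==> (2*w == -6 && 2*w <= 8))))) && ((!(w > 11)) ==> (((2*w < -3 ==> j > -1) ==> ((2*w == 8 || 3*j > 2) ==> (2*w == -6 && 2*j <= 0))) && ((!(2*w < -3 ==> j > -1)) ==> ((2*w == 8 || 3*w > 14) ==> (2*w == -6 && 2*w <= 8)))))
  WP_2: (w > 11 ==> ((w > 11 ==> ((!(w > 11)) && ((2*w < -3 ==> j > -1) ==> ((2*w == 8 || 3*j > 2) ==> (2*w == -6 && 2*j <= 0))) && ((!(2*w < -3 ==> j > -1)) ==> ((2*w == 8 || 3*w > 14) ==> (2*w == -6 && 2*w <= 8))))) && ((!(w > 11)) ==> (((2*w < -3 ==> j > -1) ==> ((2*w == 8 || 3*j > 2) ==> (2*w == -6 && 2*j <= 0))) && ((!(2*w < -3 ==> j > -1)) ==> ((2*w == 8 || 3*w > 14) ==> (2*w == -6 && 2*w <= 8))))))) && ((!(w > 11)) ==> (((2*w < -3 ==> j > -1) ==> ((2*w == 8 || 3*j > 2) ==> (2*w == -6 && 2*j <= 0))) && ((!(2*w < -3 ==> j > -1)) ==> ((2*w == 8 || 3*w > 14) ==> (2*w == -6 && 2*w <= 8)))))
  WP_3: (w > 11 ==> ((w > 11 ==> ((w > 11 ==> ((!(w > 11)) && ((2*w < -3 ==> j > -1) ==> ((2*w == 8 || 3*j > 2) ==> (2*w == -6 && 2*j <= 0))) && ((!(2*w < -3 ==> j > -1)) ==> ((2*w == 8 || 3*w > 14) ==> (2*w == -6 && 2*w <= 8))))) && ((!(w > 11)) ==> (((2*w < -3 ==> j > -1) ==> ((2*w == 8 || 3*j > 2) ==> (2*w == -6 && 2*j <= 0))) && ((!(2*w < -3 ==> j > -1)) ==> ((2*w == 8 || 3*w > 14) ==> (2*w == -6 && 2*w <= 8))))))) && ((!(w > 11)) ==> (((2*w < -3 ==> j > -1) ==> ((2*w == 8 || 3*j > 2) ==> (2*w == -6 && 2*j <= 0))) && ((!(2*w < -3 ==> j > -1)) ==> ((2*w == 8 || 3*w > 14) ==> (2*w == -6 && 2*w <= 8))))))) && ((!(w > 11)) ==> (((2*w < -3 ==> j > -1) ==> ((2*w == 8 || 3*j > 2) ==> (2*w == -6 && 2*j <= 0))) && ((!(2*w < -3 ==> j > -1)) ==> ((2*w == 8 || 3*w > 14) ==> (2*w == -6 && 2*w <= 8)))))
  WP_4: (w > 11 ==> ((w > 11 ==> ((w > 11 ==> ((w > 11 ==> ((!(w > 11)) && ((2*w < -3 ==> j > -1) ==> ((2*w == 8 || 3*j > 2) ==> (2*w == -6 && 2*j <= 0))) && ((!(2*w < -3 ==> j > -1)) ==> ((2*w == 8 || 3*w > 14) ==> (2*w == -6 && 2*w <= 8))))) && ((!(w > 11)) ==> (((2*w < -3 ==> j > -1) ==> ((2*w == 8 || 3*j > 2) ==> (2*w == -6 && 2*j <= 0))) && ((!(2*w < -3 ==> j > -1)) ==> ((2*w == 8 || 3*w > 14) ==> (2*w == -6 && 2*w <= 8))))))) && ((!(w > 11)) ==> (((2*w < -3 ==> j > -1) ==> ((2*w == 8 || 3*j > 2) ==> (2*w == -6 && 2*j <= 0))) && ((!(2*w < -3 ==> j > -1)) ==> ((2*w == 8 || 3*w > 14) ==> (2*w == -6 && 2*w <= 8))))))) && ((!(w > 11)) ==> (((2*w < -3 ==> j > -1) ==> ((2*w == 8 || 3*j > 2) ==> (2*w == -6 && 2*j <= 0))) && ((!(2*w < -3 ==> j > -1)) ==> ((2*w == 8 || 3*w > 14) ==> (2*w == -6 && 2*w <= 8))))))) && ((!(w > 11)) ==> (((2*w < -3 ==> j > -1) ==> ((2*w == 8 || 3*j > 2) ==> (2*w == -6 && 2*j <= 0))) && ((!(2*w < -3 ==> j > -1)) ==> ((2*w == 8 || 3*w > 14) ==> (2*w == -6 && 2*w <= 8)))))
So before the loop: (w > 11 ==> ((w > 11 ==> ((w > 11 ==> ((w > 11 ==> ((!(w > 11)) && ((2*w < -3 ==> j > -1) ==> ((2*w == 8 || 3*j > 2) ==> (2*w == -6 && 2*j <= 0))) && ((!(2*w < -3 ==> j > -1)) ==> ((2*w == 8 || 3*w > 14) ==> (2*w == -6 && 2*w <= 8))))) && ((!(w > 11)) ==> (((2*w < -3 ==> j > -1) ==> ((2*w == 8 || 3*j > 2) ==> (2*w == -6 && 2*j <= 0))) && ((!(2*w < -3 ==> j > -1)) ==> ((2*w == 8 || 3*w > 14) ==> (2*w == -6 && 2*w <= 8))))))) && ((!(w > 11)) ==> (((2*w < -3 ==> j > -1) ==> ((2*w == 8 || 3*j > 2) ==> (2*w == -6 && 2*j <= 0))) && ((!(2*w < -3 ==> j > -1)) ==> ((2*w == 8 || 3*w > 14) ==> (2*w == -6 && 2*w <= 8))))))) && ((!(w > 11)) ==> (((2*w < -3 ==> j > -1) ==> ((2*w == 8 || 3*j > 2) ==> (2*w == -6 && 2*j <= 0))) && ((!(2*w < -3 ==> j > -1)) ==> ((2*w == 8 || 3*w > 14) ==> (2*w == -6 && 2*w <= 8))))))) && ((!(w > 11)) ==> (((2*w < -3 ==> j > -1) ==> ((2*w == 8 || 3*j > 2) ==> (2*w == -6 && 2*j <= 0))) && ((!(2*w < -3 ==> j > -1)) ==> ((2*w == 8 || 3*w > 14) ==> (2*w == -6 && 2*w <= 8)))))
Before j := w - 1: (w > 11 ==> ((w > 11 ==> ((w > 11 ==> ((w > 11 ==> ((!(w > 11)) && ((2*w < -3 ==> w > 0) ==> ((2*w == 8 || 3*w > 5) ==> (2*w == -6 && 2*w <= 2))) && ((!(2*w < -3 ==> w > 0)) ==> ((2*w == 8 || 3*w > 14) ==> (2*w == -6 && 2*w <= 8))))) && ((!(w > 11)) ==> (((2*w < -3 ==> w > 0) ==> ((2*w == 8 || 3*w > 5) ==> (2*w == -6 && 2*w <= 2))) && ((!(2*w < -3 ==> w > 0)) ==> ((2*w == 8 || 3*w > 14) ==> (2*w == -6 && 2*w <= 8))))))) && ((!(w > 11)) ==> (((2*w < -3 ==> w > 0) ==> ((2*w == 8 || 3*w > 5) ==> (2*w == -6 && 2*w <= 2))) && ((!(2*w < -3 ==> w > 0)) ==> ((2*w == 8 || 3*w > 14) ==> (2*w == -6 && 2*w <= 8))))))) && ((!(w > 11)) ==> (((2*w < -3 ==> w > 0) ==> ((2*w == 8 || 3*w > 5) ==> (2*w == -6 && 2*w <= 2))) && ((!(2*w < -3 ==> w > 0)) ==> ((2*w == 8 || 3*w > 14) ==> (2*w == -6 && 2*w <= 8))))))) && ((!(w > 11)) ==> (((2*w < -3 ==> w > 0) ==> ((2*w == 8 || 3*w > 5) ==> (2*w == -6 && 2*w <= 2))) && ((!(2*w < -3 ==> w > 0)) ==> ((2*w == 8 || 3*w > 14) ==> (2*w == -6 && 2*w <= 8)))))
The weakest precondition is (w > 11 ==> ((w > 11 ==> ((w > 11 ==> ((w > 11 ==> ((!(w > 11)) && ((2*w < -3 ==> w > 0) ==> ((2*w == 8 || 3*w > 5) ==> (2*w == -6 && 2*w <= 2))) && ((!(2*w < -3 ==> w > 0)) ==> ((2*w == 8 || 3*w > 14) ==> (2*w == -6 && 2*w <= 8))))) && ((!(w > 11)) ==> (((2*w < -3 ==> w > 0) ==> ((2*w == 8 || 3*w > 5) ==> (2*w == -6 && 2*w <= 2))) && ((!(2*w < -3 ==> w > 0)) ==> ((2*w == 8 || 3*w > 14) ==> (2*w == -6 && 2*w <= 8))))))) && ((!(w > 11)) ==> (((2*w < -3 ==> w > 0) ==> ((2*w == 8 || 3*w > 5) ==> (2*w == -6 && 2*w <= 2))) && ((!(2*w < -3 ==> w > 0)) ==> ((2*w == 8 || 3*w > 14) ==> (2*w == -6 && 2*w <= 8))))))) && ((!(w > 11)) ==> (((2*w < -3 ==> w > 0) ==> ((2*w == 8 || 3*w > 5) ==> (2*w == -6 && 2*w <= 2))) && ((!(2*w < -3 ==> w > 0)) ==> ((2*w == 8 || 3*w > 14) ==> (2*w == -6 && 2*w <= 8))))))) && ((!(w > 11)) ==> (((2*w < -3 ==> w > 0) ==> ((2*w == 8 || 3*w > 5) ==> (2*w == -6 && 2*w <= 2))) && ((!(2*w < -3 ==> w > 0)) ==> ((2*w == 8 || 3*w > 14) ==> (2*w == -6 && 2*w <= 8))))).
Check whether w == 0 implies it.
Every state satisfying the precondition satisfies the weakest precondition: the implication holds.
Answer: valid


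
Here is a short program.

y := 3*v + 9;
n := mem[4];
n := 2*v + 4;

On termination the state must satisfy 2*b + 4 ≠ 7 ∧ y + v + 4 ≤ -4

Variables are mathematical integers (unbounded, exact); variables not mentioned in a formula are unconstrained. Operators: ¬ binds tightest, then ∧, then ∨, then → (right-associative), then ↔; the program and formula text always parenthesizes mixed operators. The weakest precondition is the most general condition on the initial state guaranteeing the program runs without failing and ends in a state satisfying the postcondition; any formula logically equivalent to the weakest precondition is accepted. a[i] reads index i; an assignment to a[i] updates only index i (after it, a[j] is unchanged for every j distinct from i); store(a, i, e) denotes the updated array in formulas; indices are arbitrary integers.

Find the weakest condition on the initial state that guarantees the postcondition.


Working backward. After the program, the postcondition 2*b + 4 ≠ 7 ∧ y + v + 4 ≤ -4 must hold; in canonical form it is 2*b ≠ 3 ∧ v + y ≤ -8.
Before n := 2*v + 4: 2*b ≠ 3 ∧ v + y ≤ -8
Before n := mem[4]: 2*b ≠ 3 ∧ v + y ≤ -8
Before y := 3*v + 9: 2*b ≠ 3 ∧ 4*v ≤ -17
Answer: WP = 2*b ≠ 3 ∧ 4*v ≤ -17


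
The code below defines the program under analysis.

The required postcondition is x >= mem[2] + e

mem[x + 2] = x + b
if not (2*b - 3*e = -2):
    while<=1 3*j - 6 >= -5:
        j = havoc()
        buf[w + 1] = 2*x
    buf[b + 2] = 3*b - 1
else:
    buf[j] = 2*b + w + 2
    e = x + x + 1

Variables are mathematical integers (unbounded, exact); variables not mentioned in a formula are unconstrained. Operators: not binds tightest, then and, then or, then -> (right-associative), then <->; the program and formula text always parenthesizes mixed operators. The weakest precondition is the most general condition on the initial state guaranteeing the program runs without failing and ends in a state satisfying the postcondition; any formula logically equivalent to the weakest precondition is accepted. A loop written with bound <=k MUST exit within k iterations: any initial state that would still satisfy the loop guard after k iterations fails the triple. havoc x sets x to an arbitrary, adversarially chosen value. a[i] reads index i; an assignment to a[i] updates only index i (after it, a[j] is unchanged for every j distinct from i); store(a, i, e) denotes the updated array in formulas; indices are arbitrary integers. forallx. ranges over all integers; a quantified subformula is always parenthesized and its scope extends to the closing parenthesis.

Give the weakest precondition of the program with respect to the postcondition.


Working backward. After the program, x >= mem[2] + e must hold.
Then branch requires (3*j >= 1 -> (forall j_1. ((not (3*j_1 >= 1)) and x >= mem[2] + e))) and ((not (3*j >= 1)) -> x >= mem[2] + e); else branch requires mem[2] + x <= -1.
Before the if: ((not (2*b = 3*e - 2)) -> ((3*j >= 1 -> (forall j_1. ((not (3*j_1 >= 1)) and x >= mem[2] + e))) and ((not (3*j >= 1)) -> x >= mem[2] + e))) and (2*b = 3*e - 2 -> mem[2] + x <= -1)
Before mem[x + 2] := x + b: ((not (2*b = 3*e - 2)) -> ((3*j >= 1 -> (forall j_1. ((not (3*j_1 >= 1)) and x >= store(mem, x + 2, b + x)[2] + e))) and ((not (3*j >= 1)) -> x >= store(mem, x + 2, b + x)[2] + e))) and (2*b = 3*e - 2 -> store(mem, x + 2, b + x)[2] + x <= -1)
Answer: WP = ((not (2*b = 3*e - 2)) -> ((3*j >= 1 -> (forall j_1. ((not (3*j_1 >= 1)) and x >= store(mem, x + 2, b + x)[2] + e))) and ((not (3*j >= 1)) -> x >= store(mem, x + 2, b + x)[2] + e))) and (2*b = 3*e - 2 -> store(mem, x + 2, b + x)[2] + x <= -1)


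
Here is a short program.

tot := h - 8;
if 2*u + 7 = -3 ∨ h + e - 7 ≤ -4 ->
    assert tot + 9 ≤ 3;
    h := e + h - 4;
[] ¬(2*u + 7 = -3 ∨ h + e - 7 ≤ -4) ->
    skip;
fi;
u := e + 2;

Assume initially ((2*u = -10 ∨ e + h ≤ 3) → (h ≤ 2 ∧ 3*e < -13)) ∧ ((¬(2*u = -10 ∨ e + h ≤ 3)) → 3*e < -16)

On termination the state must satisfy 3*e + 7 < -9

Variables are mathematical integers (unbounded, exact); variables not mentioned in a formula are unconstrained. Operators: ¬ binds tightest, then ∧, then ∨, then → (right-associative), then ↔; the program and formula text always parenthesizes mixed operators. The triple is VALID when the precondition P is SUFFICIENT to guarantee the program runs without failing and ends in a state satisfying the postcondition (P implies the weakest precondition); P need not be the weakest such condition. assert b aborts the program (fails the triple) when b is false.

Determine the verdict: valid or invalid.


Working backward. After the program, the postcondition 3*e + 7 < -9 must hold; in canonical form it is 3*e < -16.
Before u := e + 2: 3*e < -16
Then branch requires tot ≤ -6 ∧ 3*e < -16; else branch requires 3*e < -16.
Before the if: ((2*u = -10 ∨ e + h ≤ 3) → (tot ≤ -6 ∧ 3*e < -16)) ∧ ((¬(2*u = -10 ∨ e + h ≤ 3)) → 3*e < -16)
Before tot := h - 8: ((2*u = -10 ∨ e + h ≤ 3) → (h ≤ 2 ∧ 3*e < -16)) ∧ ((¬(2*u = -10 ∨ e + h ≤ 3)) → 3*e < -16)
The weakest precondition is ((2*u = -10 ∨ e + h ≤ 3) → (h ≤ 2 ∧ 3*e < -16)) ∧ ((¬(2*u = -10 ∨ e + h ≤ 3)) → 3*e < -16).
Check whether ((2*u = -10 ∨ e + h ≤ 3) → (h ≤ 2 ∧ 3*e < -13)) ∧ ((¬(2*u = -10 ∨ e + h ≤ 3)) → 3*e < -16) implies it.
Countermodel: at the initial state e = -5, h = 2, u = -5, the precondition holds but the weakest precondition fails.
Answer: invalid


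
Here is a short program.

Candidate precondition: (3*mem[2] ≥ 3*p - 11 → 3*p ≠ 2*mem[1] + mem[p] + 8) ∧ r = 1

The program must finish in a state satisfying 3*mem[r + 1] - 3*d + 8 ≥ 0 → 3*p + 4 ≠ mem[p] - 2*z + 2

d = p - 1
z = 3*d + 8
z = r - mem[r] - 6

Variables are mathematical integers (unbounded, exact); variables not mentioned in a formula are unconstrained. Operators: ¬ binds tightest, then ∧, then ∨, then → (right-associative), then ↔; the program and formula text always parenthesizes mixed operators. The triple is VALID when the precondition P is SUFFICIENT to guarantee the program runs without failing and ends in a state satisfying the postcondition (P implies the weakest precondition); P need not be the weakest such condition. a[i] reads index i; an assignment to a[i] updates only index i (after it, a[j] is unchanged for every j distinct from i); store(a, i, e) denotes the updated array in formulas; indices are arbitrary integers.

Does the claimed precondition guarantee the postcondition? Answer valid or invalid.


Working backward. After the program, the postcondition 3*mem[r + 1] - 3*d + 8 ≥ 0 → 3*p + 4 ≠ mem[p] - 2*z + 2 must hold; in canonical form it is 3*mem[r + 1] ≥ 3*d - 8 → 3*p + 2*z ≠ mem[p] - 2.
Before z := r - mem[r] - 6: 3*mem[r + 1] ≥ 3*d - 8 → 3*p + 2*r ≠ mem[p] + 2*mem[r] + 10
Before z := 3*d + 8: 3*mem[r + 1] ≥ 3*d - 8 → 3*p + 2*r ≠ mem[p] + 2*mem[r] + 10
Before d := p - 1: 3*mem[r + 1] ≥ 3*p - 11 → 3*p + 2*r ≠ mem[p] + 2*mem[r] + 10
The weakest precondition is 3*mem[r + 1] ≥ 3*p - 11 → 3*p + 2*r ≠ mem[p] + 2*mem[r] + 10.
Check whether (3*mem[2] ≥ 3*p - 11 → 3*p ≠ 2*mem[1] + mem[p] + 8) ∧ r = 1 implies it.
Every state satisfying the precondition satisfies the weakest precondition: the implication holds.
Answer: valid


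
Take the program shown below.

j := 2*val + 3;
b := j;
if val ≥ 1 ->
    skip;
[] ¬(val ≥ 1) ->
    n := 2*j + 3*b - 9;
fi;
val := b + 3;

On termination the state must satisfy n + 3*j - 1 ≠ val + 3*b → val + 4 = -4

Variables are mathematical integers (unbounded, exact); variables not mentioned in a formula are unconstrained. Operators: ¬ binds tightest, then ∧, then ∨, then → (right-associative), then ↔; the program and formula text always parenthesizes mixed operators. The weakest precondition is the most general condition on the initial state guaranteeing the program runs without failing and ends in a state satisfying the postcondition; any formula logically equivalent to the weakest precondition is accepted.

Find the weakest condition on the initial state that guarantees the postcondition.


Working backward. After the program, the postcondition n + 3*j - 1 ≠ val + 3*b → val + 4 = -4 must hold; in canonical form it is 3*j + n ≠ 3*b + val + 1 → val = -8.
Before val := b + 3: 3*j + n ≠ 4*b + 4 → b = -11
Then branch requires 3*j + n ≠ 4*b + 4 → b = -11; else branch requires 5*j ≠ b + 13 → b = -11.
Before the if: (val ≥ 1 → (3*j + n ≠ 4*b + 4 → b = -11)) ∧ ((¬(val ≥ 1)) → (5*j ≠ b + 13 → b = -11))
Before b := j: (val ≥ 1 → (n ≠ j + 4 → j = -11)) ∧ ((¬(val ≥ 1)) → (4*j ≠ 13 → j = -11))
Before j := 2*val + 3: (val ≥ 1 → (n ≠ 2*val + 7 → 2*val = -14)) ∧ ((¬(val ≥ 1)) → (8*val ≠ 1 → 2*val = -14))
Answer: WP = (val ≥ 1 → (n ≠ 2*val + 7 → 2*val = -14)) ∧ ((¬(val ≥ 1)) → (8*val ≠ 1 → 2*val = -14))


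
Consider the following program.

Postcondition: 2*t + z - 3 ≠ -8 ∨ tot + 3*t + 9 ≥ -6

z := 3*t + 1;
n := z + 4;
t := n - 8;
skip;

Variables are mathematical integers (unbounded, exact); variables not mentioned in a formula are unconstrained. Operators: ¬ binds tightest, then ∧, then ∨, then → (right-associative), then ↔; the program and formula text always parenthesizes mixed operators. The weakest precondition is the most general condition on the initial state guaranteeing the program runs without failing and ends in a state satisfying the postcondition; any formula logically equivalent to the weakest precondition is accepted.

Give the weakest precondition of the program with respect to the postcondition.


Working backward. After the program, the postcondition 2*t + z - 3 ≠ -8 ∨ tot + 3*t + 9 ≥ -6 must hold; in canonical form it is 2*t + z ≠ -5 ∨ 3*t + tot ≥ -15.
Before skip: 2*t + z ≠ -5 ∨ 3*t + tot ≥ -15
Before t := n - 8: 2*n + z ≠ 11 ∨ 3*n + tot ≥ 9
Before n := z + 4: 3*z ≠ 3 ∨ tot + 3*z ≥ -3
Before z := 3*t + 1: 9*t ≠ 0 ∨ 9*t + tot ≥ -6
Answer: WP = 9*t ≠ 0 ∨ 9*t + tot ≥ -6


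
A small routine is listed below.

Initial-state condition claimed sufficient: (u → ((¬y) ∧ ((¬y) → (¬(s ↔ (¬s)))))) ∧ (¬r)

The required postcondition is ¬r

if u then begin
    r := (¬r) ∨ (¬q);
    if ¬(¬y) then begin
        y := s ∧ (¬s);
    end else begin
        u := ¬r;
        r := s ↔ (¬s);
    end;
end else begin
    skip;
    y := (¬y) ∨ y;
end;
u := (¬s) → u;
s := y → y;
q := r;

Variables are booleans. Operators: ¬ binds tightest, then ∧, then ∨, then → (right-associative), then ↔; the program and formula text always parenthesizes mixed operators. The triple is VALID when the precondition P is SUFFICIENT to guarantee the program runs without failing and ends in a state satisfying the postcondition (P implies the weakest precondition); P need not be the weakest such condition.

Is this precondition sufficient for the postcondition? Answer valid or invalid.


Working backward. After the program, ¬r must hold.
Before q := r: ¬r
Before s := y → y: ¬r
Before u := (¬s) → u: ¬r
Then branch requires (y → (¬((¬r) ∨ (¬q)))) ∧ ((¬y) → (¬(s ↔ (¬s)))); else branch requires ¬r.
Before the if: (u → ((y → (¬((¬r) ∨ (¬q)))) ∧ ((¬y) → (¬(s ↔ (¬s)))))) ∧ ((¬u) → (¬r))
The weakest precondition is (u → ((y → (¬((¬r) ∨ (¬q)))) ∧ ((¬y) → (¬(s ↔ (¬s)))))) ∧ ((¬u) → (¬r)).
Check whether (u → ((¬y) ∧ ((¬y) → (¬(s ↔ (¬s)))))) ∧ (¬r) implies it.
Every state satisfying the precondition satisfies the weakest precondition: the implication holds.
Answer: valid


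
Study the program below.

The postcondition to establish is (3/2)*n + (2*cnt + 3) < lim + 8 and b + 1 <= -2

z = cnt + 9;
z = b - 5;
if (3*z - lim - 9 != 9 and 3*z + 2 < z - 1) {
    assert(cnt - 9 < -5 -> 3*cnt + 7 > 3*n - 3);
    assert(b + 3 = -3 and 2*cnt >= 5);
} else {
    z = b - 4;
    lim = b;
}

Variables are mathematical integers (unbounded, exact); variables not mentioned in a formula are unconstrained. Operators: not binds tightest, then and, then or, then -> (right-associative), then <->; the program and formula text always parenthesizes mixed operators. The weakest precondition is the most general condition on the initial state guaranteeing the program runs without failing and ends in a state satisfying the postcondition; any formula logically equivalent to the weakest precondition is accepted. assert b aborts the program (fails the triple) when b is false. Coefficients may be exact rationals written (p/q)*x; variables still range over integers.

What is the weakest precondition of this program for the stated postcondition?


Working backward. After the program, the postcondition (3/2)*n + (2*cnt + 3) < lim + 8 and b + 1 <= -2 must hold; in canonical form it is 2*cnt + (3/2)*n < lim + 5 and b <= -3.
Then branch requires (cnt < 4 -> 3*cnt > 3*n - 10) and b = -6 and 2*cnt >= 5 and 2*cnt + (3/2)*n < lim + 5 and b <= -3; else branch requires 2*cnt + (3/2)*n < b + 5 and b <= -3.
Before the if: ((3*z != lim + 18 and 2*z < -3) -> ((cnt < 4 -> 3*cnt > 3*n - 10) and b = -6 and 2*cnt >= 5 and 2*cnt + (3/2)*n < lim + 5 and b <= -3)) and ((not (3*z != lim + 18 and 2*z < -3)) -> (2*cnt + (3/2)*n < b + 5 and b <= -3))
Before z := b - 5: ((3*b != lim + 33 and 2*b < 7) -> ((cnt < 4 -> 3*cnt > 3*n - 10) and b = -6 and 2*cnt >= 5 and 2*cnt + (3/2)*n < lim + 5 and b <= -3)) and ((not (3*b != lim + 33 and 2*b < 7)) -> (2*cnt + (3/2)*n < b + 5 and b <= -3))
Before z := cnt + 9: ((3*b != lim + 33 and 2*b < 7) -> ((cnt < 4 -> 3*cnt > 3*n - 10) and b = -6 and 2*cnt >= 5 and 2*cnt + (3/2)*n < lim + 5 and b <= -3)) and ((not (3*b != lim + 33 and 2*b < 7)) -> (2*cnt + (3/2)*n < b + 5 and b <= -3))
Answer: WP = ((3*b != lim + 33 and 2*b < 7) -> ((cnt < 4 -> 3*cnt > 3*n - 10) and b = -6 and 2*cnt >= 5 and 2*cnt + (3/2)*n < lim + 5 and b <= -3)) and ((not (3*b != lim + 33 and 2*b < 7)) -> (2*cnt + (3/2)*n < b + 5 and b <= -3))


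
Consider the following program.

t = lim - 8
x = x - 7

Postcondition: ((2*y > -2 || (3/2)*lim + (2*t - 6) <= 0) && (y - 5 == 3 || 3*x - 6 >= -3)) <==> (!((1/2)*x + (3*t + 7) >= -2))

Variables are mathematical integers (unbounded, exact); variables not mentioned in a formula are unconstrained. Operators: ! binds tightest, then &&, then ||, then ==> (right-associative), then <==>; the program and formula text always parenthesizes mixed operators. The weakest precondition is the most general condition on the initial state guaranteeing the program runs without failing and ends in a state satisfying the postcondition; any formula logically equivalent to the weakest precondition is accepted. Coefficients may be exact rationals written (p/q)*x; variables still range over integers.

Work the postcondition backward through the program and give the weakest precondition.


Working backward. After the program, the postcondition ((2*y > -2 || (3/2)*lim + (2*t - 6) <= 0) && (y - 5 == 3 || 3*x - 6 >= -3)) <==> (!((1/2)*x + (3*t + 7) >= -2)) must hold; in canonical form it is ((2*y > -2 || (3/2)*lim + 2*t <= 6) && (y == 8 || 3*x >= 3)) <==> (!(3*t + (1/2)*x >= -9)).
Before x := x - 7: ((2*y > -2 || (3/2)*lim + 2*t <= 6) && (y == 8 || 3*x >= 24)) <==> (!(3*t + (1/2)*x >= -11/2))
Before t := lim - 8: ((2*y > -2 || (7/2)*lim <= 22) && (y == 8 || 3*x >= 24)) <==> (!(3*lim + (1/2)*x >= 37/2))
Answer: WP = ((2*y > -2 || (7/2)*lim <= 22) && (y == 8 || 3*x >= 24)) <==> (!(3*lim + (1/2)*x >= 37/2))


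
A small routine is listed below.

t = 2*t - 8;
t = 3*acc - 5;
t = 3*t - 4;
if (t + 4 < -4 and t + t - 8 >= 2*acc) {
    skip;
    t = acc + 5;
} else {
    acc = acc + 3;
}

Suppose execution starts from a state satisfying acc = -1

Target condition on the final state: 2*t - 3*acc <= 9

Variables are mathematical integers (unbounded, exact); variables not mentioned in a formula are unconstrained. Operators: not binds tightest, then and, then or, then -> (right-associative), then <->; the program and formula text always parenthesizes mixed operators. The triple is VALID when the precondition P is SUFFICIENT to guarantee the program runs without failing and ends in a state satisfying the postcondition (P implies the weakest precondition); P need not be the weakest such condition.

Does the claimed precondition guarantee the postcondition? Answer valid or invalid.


Working backward. After the program, the postcondition 2*t - 3*acc <= 9 must hold; in canonical form it is 2*t <= 3*acc + 9.
Then branch requires acc >= 1; else branch requires 2*t <= 3*acc + 18.
Before the if: ((t < -8 and 2*t >= 2*acc + 8) -> acc >= 1) and ((not (t < -8 and 2*t >= 2*acc + 8)) -> 2*t <= 3*acc + 18)
Before t := 3*t - 4: ((3*t < -4 and 6*t >= 2*acc + 16) -> acc >= 1) and ((not (3*t < -4 and 6*t >= 2*acc + 16)) -> 6*t <= 3*acc + 26)
Before t := 3*acc - 5: ((9*acc < 11 and 16*acc >= 46) -> acc >= 1) and ((not (9*acc < 11 and 16*acc >= 46)) -> 15*acc <= 56)
Before t := 2*t - 8: ((9*acc < 11 and 16*acc >= 46) -> acc >= 1) and ((not (9*acc < 11 and 16*acc >= 46)) -> 15*acc <= 56)
The weakest precondition is ((9*acc < 11 and 16*acc >= 46) -> acc >= 1) and ((not (9*acc < 11 and 16*acc >= 46)) -> 15*acc <= 56).
Check whether acc = -1 implies it.
Every state satisfying the precondition satisfies the weakest precondition: the implication holds.
Answer: valid


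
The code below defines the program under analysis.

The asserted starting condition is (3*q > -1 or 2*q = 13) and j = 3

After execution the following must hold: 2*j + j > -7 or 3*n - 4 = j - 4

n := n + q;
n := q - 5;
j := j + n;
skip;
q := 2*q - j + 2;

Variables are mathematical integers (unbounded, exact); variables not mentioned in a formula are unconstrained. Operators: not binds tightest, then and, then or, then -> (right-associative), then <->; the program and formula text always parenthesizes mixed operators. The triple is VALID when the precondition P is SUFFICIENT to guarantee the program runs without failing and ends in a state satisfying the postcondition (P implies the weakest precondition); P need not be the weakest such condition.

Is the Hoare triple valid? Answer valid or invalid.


Working backward. After the program, the postcondition 2*j + j > -7 or 3*n - 4 = j - 4 must hold; in canonical form it is 3*j > -7 or 3*n = j.
Before q := 2*q - j + 2: 3*j > -7 or 3*n = j
Before skip: 3*j > -7 or 3*n = j
Before j := j + n: 3*j + 3*n > -7 or 2*n = j
Before n := q - 5: 3*j + 3*q > 8 or 2*q = j + 10
Before n := n + q: 3*j + 3*q > 8 or 2*q = j + 10
The weakest precondition is 3*j + 3*q > 8 or 2*q = j + 10.
Check whether (3*q > -1 or 2*q = 13) and j = 3 implies it.
Every state satisfying the precondition satisfies the weakest precondition: the implication holds.
Answer: valid


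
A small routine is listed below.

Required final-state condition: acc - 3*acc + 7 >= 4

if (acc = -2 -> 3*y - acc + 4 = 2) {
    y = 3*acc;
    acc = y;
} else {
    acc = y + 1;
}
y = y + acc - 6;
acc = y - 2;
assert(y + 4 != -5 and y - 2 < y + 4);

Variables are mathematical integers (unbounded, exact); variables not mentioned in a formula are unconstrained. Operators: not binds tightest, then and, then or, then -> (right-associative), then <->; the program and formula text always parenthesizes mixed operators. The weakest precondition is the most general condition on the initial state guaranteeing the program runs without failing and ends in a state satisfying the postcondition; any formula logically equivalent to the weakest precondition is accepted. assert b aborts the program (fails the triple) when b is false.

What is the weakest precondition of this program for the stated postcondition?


Working backward. After the program, the postcondition acc - 3*acc + 7 >= 4 must hold; in canonical form it is 2*acc <= 3.
Before assert y + 4 != -5 and y - 2 < y + 4: y != -9 and 2*acc <= 3
Before acc := y - 2: y != -9 and 2*y <= 7
Before y := y + acc - 6: acc + y != -3 and 2*acc + 2*y <= 19
Then branch requires 6*acc != -3 and 12*acc <= 19; else branch requires 2*y != -4 and 4*y <= 17.
Before the if: ((acc = -2 -> 3*y = acc - 2) -> (6*acc != -3 and 12*acc <= 19)) and ((not (acc = -2 -> 3*y = acc - 2)) -> (2*y != -4 and 4*y <= 17))
Answer: WP = ((acc = -2 -> 3*y = acc - 2) -> (6*acc != -3 and 12*acc <= 19)) and ((not (acc = -2 -> 3*y = acc - 2)) -> (2*y != -4 and 4*y <= 17))


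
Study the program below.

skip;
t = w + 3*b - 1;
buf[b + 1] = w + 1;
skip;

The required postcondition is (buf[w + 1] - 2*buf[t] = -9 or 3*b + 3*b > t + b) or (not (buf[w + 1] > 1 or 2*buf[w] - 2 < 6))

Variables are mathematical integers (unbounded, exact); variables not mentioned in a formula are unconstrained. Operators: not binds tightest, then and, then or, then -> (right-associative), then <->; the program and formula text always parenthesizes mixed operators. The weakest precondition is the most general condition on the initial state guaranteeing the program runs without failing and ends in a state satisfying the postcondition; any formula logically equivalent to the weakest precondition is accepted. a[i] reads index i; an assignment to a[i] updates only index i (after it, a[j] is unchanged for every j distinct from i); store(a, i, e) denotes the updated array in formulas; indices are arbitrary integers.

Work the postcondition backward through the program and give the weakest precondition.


Working backward. After the program, the postcondition (buf[w + 1] - 2*buf[t] = -9 or 3*b + 3*b > t + b) or (not (buf[w + 1] > 1 or 2*buf[w] - 2 < 6)) must hold; in canonical form it is buf[w + 1] = 2*buf[t] - 9 or 5*b > t or (not (buf[w + 1] > 1 or 2*buf[w] < 8)).
Before skip: buf[w + 1] = 2*buf[t] - 9 or 5*b > t or (not (buf[w + 1] > 1 or 2*buf[w] < 8))
Before buf[b + 1] := w + 1: store(buf, b + 1, w + 1)[w + 1] = 2*store(buf, b + 1, w + 1)[t] - 9 or 5*b > t or (not (store(buf, b + 1, w + 1)[w + 1] > 1 or 2*store(buf, b + 1, w + 1)[w] < 8))
Before t := w + 3*b - 1: store(buf, b + 1, w + 1)[w + 1] = 2*store(buf, b + 1, w + 1)[3*b + w - 1] - 9 or 2*b > w - 1 or (not (store(buf, b + 1, w + 1)[w + 1] > 1 or 2*store(buf, b + 1, w + 1)[w] < 8))
Before skip: store(buf, b + 1, w + 1)[w + 1] = 2*store(buf, b + 1, w + 1)[3*b + w - 1] - 9 or 2*b > w - 1 or (not (store(buf, b + 1, w + 1)[w + 1] > 1 or 2*store(buf, b + 1, w + 1)[w] < 8))
Answer: WP = store(buf, b + 1, w + 1)[w + 1] = 2*store(buf, b + 1, w + 1)[3*b + w - 1] - 9 or 2*b > w - 1 or (not (store(buf, b + 1, w + 1)[w + 1] > 1 or 2*store(buf, b + 1, w + 1)[w] < 8))


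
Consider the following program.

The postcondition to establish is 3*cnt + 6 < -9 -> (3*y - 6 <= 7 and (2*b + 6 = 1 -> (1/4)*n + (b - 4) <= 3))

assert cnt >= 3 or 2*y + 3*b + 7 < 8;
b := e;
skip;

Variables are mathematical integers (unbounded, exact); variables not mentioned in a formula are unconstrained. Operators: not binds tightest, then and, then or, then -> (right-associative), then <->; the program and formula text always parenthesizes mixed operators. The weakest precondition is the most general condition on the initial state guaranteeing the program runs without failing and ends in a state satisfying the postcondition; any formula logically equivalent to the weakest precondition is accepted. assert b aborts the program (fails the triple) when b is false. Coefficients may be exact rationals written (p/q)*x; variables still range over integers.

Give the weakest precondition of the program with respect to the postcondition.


Working backward. After the program, the postcondition 3*cnt + 6 < -9 -> (3*y - 6 <= 7 and (2*b + 6 = 1 -> (1/4)*n + (b - 4) <= 3)) must hold; in canonical form it is 3*cnt < -15 -> (3*y <= 13 and (2*b = -5 -> b + (1/4)*n <= 7)).
Before skip: 3*cnt < -15 -> (3*y <= 13 and (2*b = -5 -> b + (1/4)*n <= 7))
Before b := e: 3*cnt < -15 -> (3*y <= 13 and (2*e = -5 -> e + (1/4)*n <= 7))
Before assert cnt >= 3 or 2*y + 3*b + 7 < 8: (cnt >= 3 or 3*b + 2*y < 1) and (3*cnt < -15 -> (3*y <= 13 and (2*e = -5 -> e + (1/4)*n <= 7)))
Answer: WP = (cnt >= 3 or 3*b + 2*y < 1) and (3*cnt < -15 -> (3*y <= 13 and (2*e = -5 -> e + (1/4)*n <= 7)))


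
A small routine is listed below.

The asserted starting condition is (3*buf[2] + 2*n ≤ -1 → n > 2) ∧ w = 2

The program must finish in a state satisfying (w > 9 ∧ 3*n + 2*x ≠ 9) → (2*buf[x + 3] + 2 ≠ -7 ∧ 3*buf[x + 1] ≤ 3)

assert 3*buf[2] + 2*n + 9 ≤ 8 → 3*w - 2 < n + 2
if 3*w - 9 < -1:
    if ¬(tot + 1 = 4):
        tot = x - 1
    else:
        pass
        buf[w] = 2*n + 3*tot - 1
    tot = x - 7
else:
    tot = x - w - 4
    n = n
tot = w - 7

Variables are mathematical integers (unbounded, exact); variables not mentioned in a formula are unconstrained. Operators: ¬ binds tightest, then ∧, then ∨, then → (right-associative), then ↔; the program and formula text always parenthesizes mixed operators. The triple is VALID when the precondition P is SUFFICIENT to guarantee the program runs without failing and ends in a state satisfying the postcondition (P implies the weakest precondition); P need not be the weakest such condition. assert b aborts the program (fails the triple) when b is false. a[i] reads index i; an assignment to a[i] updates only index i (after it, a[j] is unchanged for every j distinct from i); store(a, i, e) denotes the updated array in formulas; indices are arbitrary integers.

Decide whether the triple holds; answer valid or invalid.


Working backward. After the program, the postcondition (w > 9 ∧ 3*n + 2*x ≠ 9) → (2*buf[x + 3] + 2 ≠ -7 ∧ 3*buf[x + 1] ≤ 3) must hold; in canonical form it is (w > 9 ∧ 3*n + 2*x ≠ 9) → (2*buf[x + 3] ≠ -9 ∧ 3*buf[x + 1] ≤ 3).
Before tot := w - 7: (w > 9 ∧ 3*n + 2*x ≠ 9) → (2*buf[x + 3] ≠ -9 ∧ 3*buf[x + 1] ≤ 3)
Then branch requires ((¬(tot = 3)) → ((w > 9 ∧ 3*n + 2*x ≠ 9) → (2*buf[x + 3] ≠ -9 ∧ 3*buf[x + 1] ≤ 3))) ∧ (tot = 3 → ((w > 9 ∧ 3*n + 2*x ≠ 9) → (2*store(buf, w, 2*n + 3*tot - 1)[x + 3] ≠ -9 ∧ 3*store(buf, w, 2*n + 3*tot - 1)[x + 1] ≤ 3))); else branch requires (w > 9 ∧ 3*n + 2*x ≠ 9) → (2*buf[x + 3] ≠ -9 ∧ 3*buf[x + 1] ≤ 3).
Before the if: (3*w < 8 → (((¬(tot = 3)) → ((w > 9 ∧ 3*n + 2*x ≠ 9) → (2*buf[x + 3] ≠ -9 ∧ 3*buf[x + 1] ≤ 3))) ∧ (tot = 3 → ((w > 9 ∧ 3*n + 2*x ≠ 9) → (2*store(buf, w, 2*n + 3*tot - 1)[x + 3] ≠ -9 ∧ 3*store(buf, w, 2*n + 3*tot - 1)[x + 1] ≤ 3))))) ∧ ((¬(3*w < 8)) → ((w > 9 ∧ 3*n + 2*x ≠ 9) → (2*buf[x + 3] ≠ -9 ∧ 3*buf[x + 1] ≤ 3)))
Before assert 3*buf[2] + 2*n + 9 ≤ 8 → 3*w - 2 < n + 2: (3*buf[2] + 2*n ≤ -1 → 3*w < n + 4) ∧ (3*w < 8 → (((¬(tot = 3)) → ((w > 9 ∧ 3*n + 2*x ≠ 9) → (2*buf[x + 3] ≠ -9 ∧ 3*buf[x + 1] ≤ 3))) ∧ (tot = 3 → ((w > 9 ∧ 3*n + 2*x ≠ 9) → (2*store(buf, w, 2*n + 3*tot - 1)[x + 3] ≠ -9 ∧ 3*store(buf, w, 2*n + 3*tot - 1)[x + 1] ≤ 3))))) ∧ ((¬(3*w < 8)) → ((w > 9 ∧ 3*n + 2*x ≠ 9) → (2*buf[x + 3] ≠ -9 ∧ 3*buf[x + 1] ≤ 3)))
The weakest precondition is (3*buf[2] + 2*n ≤ -1 → 3*w < n + 4) ∧ (3*w < 8 → (((¬(tot = 3)) → ((w > 9 ∧ 3*n + 2*x ≠ 9) → (2*buf[x + 3] ≠ -9 ∧ 3*buf[x + 1] ≤ 3))) ∧ (tot = 3 → ((w > 9 ∧ 3*n + 2*x ≠ 9) → (2*store(buf, w, 2*n + 3*tot - 1)[x + 3] ≠ -9 ∧ 3*store(buf, w, 2*n + 3*tot - 1)[x + 1] ≤ 3))))) ∧ ((¬(3*w < 8)) → ((w > 9 ∧ 3*n + 2*x ≠ 9) → (2*buf[x + 3] ≠ -9 ∧ 3*buf[x + 1] ≤ 3))).
Check whether (3*buf[2] + 2*n ≤ -1 → n > 2) ∧ w = 2 implies it.
Every state satisfying the precondition satisfies the weakest precondition: the implication holds.
Answer: valid
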